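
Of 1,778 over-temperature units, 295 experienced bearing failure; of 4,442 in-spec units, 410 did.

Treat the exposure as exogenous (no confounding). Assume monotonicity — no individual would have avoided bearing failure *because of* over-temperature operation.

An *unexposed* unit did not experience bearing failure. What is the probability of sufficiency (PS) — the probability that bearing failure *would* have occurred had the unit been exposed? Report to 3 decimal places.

PS ≈ 0.081

p₁ = P(outcome | exposed) = 295/1778 = 0.16592
p₀ = P(outcome | unexposed) = 410/4442 = 0.092301
Under exogeneity and monotonicity, PS = (p₁ − p₀) / (1 − p₀).
PS = (0.16592 − 0.092301) / (1 − 0.092301) = 0.073616 / 0.9077 ≈ 0.0811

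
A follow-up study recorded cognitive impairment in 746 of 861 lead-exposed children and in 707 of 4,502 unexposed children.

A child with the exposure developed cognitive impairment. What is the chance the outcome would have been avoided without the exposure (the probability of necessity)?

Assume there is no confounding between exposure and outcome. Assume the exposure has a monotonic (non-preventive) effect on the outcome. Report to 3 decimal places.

p₁ = P(outcome | exposed) = 746/861 = 0.86643
p₀ = P(outcome | unexposed) = 707/4502 = 0.15704
Under exogeneity and monotonicity, PN = (p₁ − p₀) / p₁.
PN = (0.86643 − 0.15704) / 0.86643 = 0.70939 / 0.86643 ≈ 0.8187

PN ≈ 0.819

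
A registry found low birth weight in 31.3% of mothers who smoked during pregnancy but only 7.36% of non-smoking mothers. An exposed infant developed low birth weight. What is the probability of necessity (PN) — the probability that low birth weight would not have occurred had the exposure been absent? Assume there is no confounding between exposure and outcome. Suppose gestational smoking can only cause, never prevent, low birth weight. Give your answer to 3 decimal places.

PN ≈ 0.765

p₁ = 0.313, p₀ = 0.0736.
Under exogeneity and monotonicity, PN = (p₁ − p₀) / p₁.
PN = (0.313 − 0.0736) / 0.313 = 0.2394 / 0.313 ≈ 0.7649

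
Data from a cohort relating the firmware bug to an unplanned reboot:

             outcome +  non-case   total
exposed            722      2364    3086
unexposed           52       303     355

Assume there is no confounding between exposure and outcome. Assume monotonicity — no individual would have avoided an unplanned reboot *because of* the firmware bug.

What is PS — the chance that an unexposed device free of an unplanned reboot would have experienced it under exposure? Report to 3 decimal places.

PS ≈ 0.102

p₁ = P(outcome | exposed) = 722/3086 = 0.23396
p₀ = P(outcome | unexposed) = 52/355 = 0.14648
Under exogeneity and monotonicity, PS = (p₁ − p₀)/(1 − p₀).
PS = (0.23396 − 0.14648) / 0.85352 ≈ 0.1025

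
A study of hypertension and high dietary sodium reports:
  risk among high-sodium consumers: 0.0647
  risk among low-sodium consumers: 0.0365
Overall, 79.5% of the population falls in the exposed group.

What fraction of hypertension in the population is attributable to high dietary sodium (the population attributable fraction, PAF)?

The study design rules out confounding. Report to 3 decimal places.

PAF ≈ 0.381

Let p₁ = 0.0647, p₀ = 0.0365.
Overall risk P(Y=1) = π·p₁ + (1−π)·p₀ = 0.795×0.0647 + 0.205×0.0365 = 0.058919.
Under exogeneity, PAF = [P(Y=1) − p₀] / P(Y=1).
PAF = (0.058919 − 0.0365) / 0.058919 ≈ 0.3805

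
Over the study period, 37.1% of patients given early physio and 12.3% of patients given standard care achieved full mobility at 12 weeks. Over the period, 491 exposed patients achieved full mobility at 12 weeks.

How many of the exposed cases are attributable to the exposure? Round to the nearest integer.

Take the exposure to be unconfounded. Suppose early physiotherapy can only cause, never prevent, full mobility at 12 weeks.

p₁ = 0.371, p₀ = 0.123.
PN = (p₁ − p₀)/p₁ = (0.371 − 0.123) / 0.371 ≈ 0.66846.
Attributable cases ≈ PN × (exposed cases) = 0.66846 × 491 ≈ 328.22.

about 328 cases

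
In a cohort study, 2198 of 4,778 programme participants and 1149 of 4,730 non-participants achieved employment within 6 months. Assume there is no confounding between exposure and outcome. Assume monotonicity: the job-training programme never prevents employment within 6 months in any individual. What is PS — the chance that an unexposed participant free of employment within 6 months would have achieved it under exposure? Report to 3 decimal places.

p₁ = P(outcome | exposed) = 2198/4778 = 0.46003
p₀ = P(outcome | unexposed) = 1149/4730 = 0.24292
Under exogeneity and monotonicity, PS = (p₁ − p₀) / (1 − p₀).
PS = (0.46003 − 0.24292) / (1 − 0.24292) = 0.21711 / 0.75708 ≈ 0.2868

PS ≈ 0.287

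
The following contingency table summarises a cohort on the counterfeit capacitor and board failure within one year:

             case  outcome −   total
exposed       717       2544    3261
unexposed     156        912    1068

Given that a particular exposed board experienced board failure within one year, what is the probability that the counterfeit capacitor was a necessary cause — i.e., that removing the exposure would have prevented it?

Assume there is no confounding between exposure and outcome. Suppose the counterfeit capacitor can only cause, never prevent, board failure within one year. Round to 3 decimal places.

PN ≈ 0.336

p₁ = P(outcome | exposed) = 717/3261 = 0.21987
p₀ = P(outcome | unexposed) = 156/1068 = 0.14607
Under exogeneity and monotonicity, PN = (p₁ − p₀)/p₁.
PN = (0.21987 − 0.14607) / 0.21987 ≈ 0.3357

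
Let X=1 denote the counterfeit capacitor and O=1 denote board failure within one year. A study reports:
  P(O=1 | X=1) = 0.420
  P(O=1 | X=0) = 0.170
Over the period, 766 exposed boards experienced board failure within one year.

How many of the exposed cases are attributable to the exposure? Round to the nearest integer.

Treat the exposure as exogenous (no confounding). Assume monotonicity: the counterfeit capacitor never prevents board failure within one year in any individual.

about 456 cases

Let p₁ = 0.42, p₀ = 0.17.
PN = (p₁ − p₀)/p₁ = (0.42 − 0.17) / 0.42 ≈ 0.59524.
Attributable cases ≈ PN × (exposed cases) = 0.59524 × 766 ≈ 455.95.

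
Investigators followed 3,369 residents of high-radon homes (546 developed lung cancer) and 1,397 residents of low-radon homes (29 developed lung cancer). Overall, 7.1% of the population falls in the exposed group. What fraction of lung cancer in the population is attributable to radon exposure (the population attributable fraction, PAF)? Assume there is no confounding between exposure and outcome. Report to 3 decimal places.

p₁ = P(outcome | exposed) = 546/3369 = 0.16207
p₀ = P(outcome | unexposed) = 29/1397 = 0.020759
Overall risk P(Y=1) = π·p₁ + (1−π)·p₀ = 0.071×0.16207 + 0.929×0.020759 = 0.030792.
Under exogeneity, PAF = [P(Y=1) − p₀] / P(Y=1).
PAF = (0.030792 − 0.020759) / 0.030792 ≈ 0.3258

PAF ≈ 0.326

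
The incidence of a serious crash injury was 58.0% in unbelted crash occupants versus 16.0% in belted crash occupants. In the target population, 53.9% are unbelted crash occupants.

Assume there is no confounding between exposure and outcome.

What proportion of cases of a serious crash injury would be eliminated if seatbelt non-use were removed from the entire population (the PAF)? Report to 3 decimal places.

PAF ≈ 0.586

p₁ = 0.58, p₀ = 0.16.
Overall risk P(Y=1) = π·p₁ + (1−π)·p₀ = 0.539×0.58 + 0.461×0.16 = 0.38638.
Under exogeneity, PAF = [P(Y=1) − p₀] / P(Y=1).
PAF = (0.38638 − 0.16) / 0.38638 ≈ 0.5859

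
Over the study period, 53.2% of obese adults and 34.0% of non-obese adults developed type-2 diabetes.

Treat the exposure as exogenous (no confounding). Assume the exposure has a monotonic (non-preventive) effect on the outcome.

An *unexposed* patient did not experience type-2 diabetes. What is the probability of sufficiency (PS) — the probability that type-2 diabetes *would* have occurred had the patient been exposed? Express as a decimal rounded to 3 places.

p₁ = 0.532, p₀ = 0.34.
Under exogeneity and monotonicity, PS = (p₁ − p₀) / (1 − p₀).
PS = (0.532 − 0.34) / (1 − 0.34) = 0.192 / 0.66 ≈ 0.2909

PS ≈ 0.291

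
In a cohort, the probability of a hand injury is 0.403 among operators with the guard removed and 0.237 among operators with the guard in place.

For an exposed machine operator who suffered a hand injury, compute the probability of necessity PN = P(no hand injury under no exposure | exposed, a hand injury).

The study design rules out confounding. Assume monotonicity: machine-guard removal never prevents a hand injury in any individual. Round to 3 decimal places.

PN ≈ 0.412

Let p₁ = 0.403, p₀ = 0.237.
Under exogeneity and monotonicity, PN = (p₁ − p₀) / p₁.
PN = (0.403 − 0.237) / 0.403 = 0.166 / 0.403 ≈ 0.4119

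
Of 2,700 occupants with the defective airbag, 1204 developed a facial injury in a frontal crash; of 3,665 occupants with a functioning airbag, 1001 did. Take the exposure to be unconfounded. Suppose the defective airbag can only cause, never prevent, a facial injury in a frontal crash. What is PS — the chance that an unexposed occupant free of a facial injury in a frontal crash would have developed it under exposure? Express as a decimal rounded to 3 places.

p₁ = P(outcome | exposed) = 1204/2700 = 0.44593
p₀ = P(outcome | unexposed) = 1001/3665 = 0.27312
Under exogeneity and monotonicity, PS = (p₁ − p₀) / (1 − p₀).
PS = (0.44593 − 0.27312) / (1 − 0.27312) = 0.1728 / 0.72688 ≈ 0.2377

PS ≈ 0.238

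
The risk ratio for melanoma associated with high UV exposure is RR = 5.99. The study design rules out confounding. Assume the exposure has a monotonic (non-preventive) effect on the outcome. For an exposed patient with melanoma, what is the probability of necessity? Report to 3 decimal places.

PN ≈ 0.833

Under exogeneity and monotonicity, PN = (RR − 1) / RR = 1 − 1/RR.
PN = (5.99 − 1) / 5.99 = 4.99 / 5.99 ≈ 0.8331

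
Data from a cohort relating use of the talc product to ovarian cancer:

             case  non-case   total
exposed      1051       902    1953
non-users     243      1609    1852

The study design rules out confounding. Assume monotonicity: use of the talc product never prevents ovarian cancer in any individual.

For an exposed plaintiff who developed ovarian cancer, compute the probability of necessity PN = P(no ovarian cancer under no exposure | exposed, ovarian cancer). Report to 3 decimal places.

PN ≈ 0.756

p₁ = P(outcome | exposed) = 1051/1953 = 0.53815
p₀ = P(outcome | unexposed) = 243/1852 = 0.13121
Under exogeneity and monotonicity, PN = (p₁ − p₀)/p₁.
PN = (0.53815 − 0.13121) / 0.53815 ≈ 0.7562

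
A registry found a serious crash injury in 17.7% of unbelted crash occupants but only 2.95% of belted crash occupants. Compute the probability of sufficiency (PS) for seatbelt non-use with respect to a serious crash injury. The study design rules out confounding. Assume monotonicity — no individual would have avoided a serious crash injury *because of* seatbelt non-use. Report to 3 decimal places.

PS ≈ 0.152

p₁ = 0.177, p₀ = 0.0295.
Under exogeneity and monotonicity, PS = (p₁ − p₀) / (1 − p₀).
PS = (0.177 − 0.0295) / (1 − 0.0295) = 0.1475 / 0.9705 ≈ 0.1520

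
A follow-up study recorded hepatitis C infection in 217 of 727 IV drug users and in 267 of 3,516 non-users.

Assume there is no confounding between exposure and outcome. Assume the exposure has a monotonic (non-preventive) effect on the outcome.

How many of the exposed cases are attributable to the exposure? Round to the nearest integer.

p₁ = P(outcome | exposed) = 217/727 = 0.29849
p₀ = P(outcome | unexposed) = 267/3516 = 0.075939
PN = (p₁ − p₀)/p₁ = (0.29849 − 0.075939) / 0.29849 ≈ 0.74559.
Attributable cases ≈ PN × (exposed cases) = 0.74559 × 217 ≈ 161.79.

about 162 cases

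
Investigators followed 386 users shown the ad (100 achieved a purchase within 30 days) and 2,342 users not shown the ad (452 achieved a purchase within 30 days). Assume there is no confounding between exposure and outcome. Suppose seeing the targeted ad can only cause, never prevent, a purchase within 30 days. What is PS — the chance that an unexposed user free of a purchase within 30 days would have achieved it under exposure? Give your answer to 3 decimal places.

PS ≈ 0.082

p₁ = P(outcome | exposed) = 100/386 = 0.25907
p₀ = P(outcome | unexposed) = 452/2342 = 0.193
Under exogeneity and monotonicity, PS = (p₁ − p₀) / (1 − p₀).
PS = (0.25907 − 0.193) / (1 − 0.193) = 0.06607 / 0.807 ≈ 0.0819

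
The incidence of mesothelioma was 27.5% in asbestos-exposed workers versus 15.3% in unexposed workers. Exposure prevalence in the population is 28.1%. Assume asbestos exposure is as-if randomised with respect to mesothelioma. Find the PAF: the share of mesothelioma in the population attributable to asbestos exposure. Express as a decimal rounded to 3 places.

PAF ≈ 0.183

p₁ = 0.275, p₀ = 0.153.
Overall risk P(Y=1) = π·p₁ + (1−π)·p₀ = 0.281×0.275 + 0.719×0.153 = 0.18728.
Under exogeneity, PAF = [P(Y=1) − p₀] / P(Y=1).
PAF = (0.18728 − 0.153) / 0.18728 ≈ 0.1831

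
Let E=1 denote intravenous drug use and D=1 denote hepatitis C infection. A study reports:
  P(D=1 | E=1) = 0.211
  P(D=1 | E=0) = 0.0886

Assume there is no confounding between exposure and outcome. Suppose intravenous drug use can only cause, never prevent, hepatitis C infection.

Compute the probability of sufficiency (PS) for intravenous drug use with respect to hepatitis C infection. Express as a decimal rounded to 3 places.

PS ≈ 0.134

Let p₁ = 0.211, p₀ = 0.0886.
Under exogeneity and monotonicity, PS = (p₁ − p₀) / (1 − p₀).
PS = (0.211 − 0.0886) / (1 − 0.0886) = 0.1224 / 0.9114 ≈ 0.1343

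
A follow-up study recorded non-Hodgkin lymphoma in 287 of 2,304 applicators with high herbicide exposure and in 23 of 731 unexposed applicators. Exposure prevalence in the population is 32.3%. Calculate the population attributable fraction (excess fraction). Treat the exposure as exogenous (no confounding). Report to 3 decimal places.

PAF ≈ 0.489

p₁ = P(outcome | exposed) = 287/2304 = 0.12457
p₀ = P(outcome | unexposed) = 23/731 = 0.031464
Overall risk P(Y=1) = π·p₁ + (1−π)·p₀ = 0.323×0.12457 + 0.677×0.031464 = 0.061536.
Under exogeneity, PAF = [P(Y=1) − p₀] / P(Y=1).
PAF = (0.061536 − 0.031464) / 0.061536 ≈ 0.4887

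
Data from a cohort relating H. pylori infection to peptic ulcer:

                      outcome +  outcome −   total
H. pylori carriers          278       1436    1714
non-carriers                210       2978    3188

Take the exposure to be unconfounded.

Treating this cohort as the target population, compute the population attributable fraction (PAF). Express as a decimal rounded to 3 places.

p₁ = P(outcome | exposed) = 278/1714 = 0.16219
p₀ = P(outcome | unexposed) = 210/3188 = 0.065872
Exposure prevalence π = 1714/4902 = 0.34965; overall risk P(Y=1) = 0.099551.
Under exogeneity, PAF = [P(Y=1) − p₀]/P(Y=1).
PAF = (0.099551 − 0.065872) / 0.099551 ≈ 0.3383

PAF ≈ 0.338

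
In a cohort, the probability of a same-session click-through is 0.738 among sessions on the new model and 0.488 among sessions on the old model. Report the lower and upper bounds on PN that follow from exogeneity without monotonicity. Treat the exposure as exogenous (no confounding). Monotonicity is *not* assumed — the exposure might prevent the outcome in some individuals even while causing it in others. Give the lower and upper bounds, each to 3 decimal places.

0.339 ≤ PN ≤ 0.694

Let p₁ = 0.738, p₀ = 0.488.
Under exogeneity alone the bounds on PN are max{0,(p₁−p₀)/p₁} ≤ PN ≤ min{1,(1−p₀)/p₁}.
  lower = (p₁ − p₀)/p₁ = 0.25 / 0.738 ≈ 0.3388
  upper = min{1, (1 − p₀)/p₁} = 0.512 / 0.738 ≈ 0.6938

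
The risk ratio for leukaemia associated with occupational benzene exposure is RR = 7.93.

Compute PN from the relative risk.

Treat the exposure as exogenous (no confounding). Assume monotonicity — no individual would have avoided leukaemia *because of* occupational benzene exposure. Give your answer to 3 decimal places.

PN ≈ 0.874

Under exogeneity and monotonicity, PN = (RR − 1) / RR = 1 − 1/RR.
PN = (7.93 − 1) / 7.93 = 6.93 / 7.93 ≈ 0.8739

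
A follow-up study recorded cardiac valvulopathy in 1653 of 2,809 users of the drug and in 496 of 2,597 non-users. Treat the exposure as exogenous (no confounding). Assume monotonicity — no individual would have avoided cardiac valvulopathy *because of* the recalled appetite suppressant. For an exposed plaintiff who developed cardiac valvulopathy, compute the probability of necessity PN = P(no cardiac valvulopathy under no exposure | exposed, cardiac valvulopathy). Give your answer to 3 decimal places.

p₁ = P(outcome | exposed) = 1653/2809 = 0.58847
p₀ = P(outcome | unexposed) = 496/2597 = 0.19099
Under exogeneity and monotonicity, PN = (p₁ − p₀) / p₁.
PN = (0.58847 − 0.19099) / 0.58847 = 0.39748 / 0.58847 ≈ 0.6754

PN ≈ 0.675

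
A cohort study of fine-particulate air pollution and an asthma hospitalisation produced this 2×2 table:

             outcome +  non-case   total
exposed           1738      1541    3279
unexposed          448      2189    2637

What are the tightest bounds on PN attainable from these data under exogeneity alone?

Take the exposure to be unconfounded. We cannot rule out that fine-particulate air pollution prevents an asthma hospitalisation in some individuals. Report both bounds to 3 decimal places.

0.679 ≤ PN ≤ 1.000

p₁ = P(outcome | exposed) = 1738/3279 = 0.53004
p₀ = P(outcome | unexposed) = 448/2637 = 0.16989
Under exogeneity alone the bounds on PN are max{0,(p₁−p₀)/p₁} ≤ PN ≤ min{1,(1−p₀)/p₁}.
  lower = (p₁ − p₀)/p₁ = 0.36015 / 0.53004 ≈ 0.6795
  upper = min{1, (1 − p₀)/p₁} = 0.83011 / 0.53004 ≈ 1.5661 → capped at 1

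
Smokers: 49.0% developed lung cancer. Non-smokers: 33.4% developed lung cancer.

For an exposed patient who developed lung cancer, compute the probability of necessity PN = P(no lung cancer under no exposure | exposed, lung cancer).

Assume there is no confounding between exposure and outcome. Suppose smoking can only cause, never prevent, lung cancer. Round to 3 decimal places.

PN ≈ 0.318

p₁ = 0.49, p₀ = 0.334.
Under exogeneity and monotonicity, PN = (p₁ − p₀) / p₁.
PN = (0.49 − 0.334) / 0.49 = 0.156 / 0.49 ≈ 0.3184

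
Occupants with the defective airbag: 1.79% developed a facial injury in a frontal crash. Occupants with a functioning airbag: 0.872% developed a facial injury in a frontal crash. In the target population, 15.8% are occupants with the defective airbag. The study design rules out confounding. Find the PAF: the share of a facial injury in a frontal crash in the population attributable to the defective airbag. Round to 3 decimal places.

PAF ≈ 0.143

p₁ = 0.0179, p₀ = 0.00872.
Overall risk P(Y=1) = π·p₁ + (1−π)·p₀ = 0.158×0.0179 + 0.842×0.00872 = 0.01017.
Under exogeneity, PAF = [P(Y=1) − p₀] / P(Y=1).
PAF = (0.01017 − 0.00872) / 0.01017 ≈ 0.1426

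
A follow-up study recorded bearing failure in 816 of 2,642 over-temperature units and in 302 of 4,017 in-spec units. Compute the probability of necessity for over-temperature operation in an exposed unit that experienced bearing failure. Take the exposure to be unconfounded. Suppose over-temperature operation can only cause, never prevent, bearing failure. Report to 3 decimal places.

p₁ = P(outcome | exposed) = 816/2642 = 0.30886
p₀ = P(outcome | unexposed) = 302/4017 = 0.07518
Under exogeneity and monotonicity, PN = (p₁ − p₀) / p₁.
PN = (0.30886 − 0.07518) / 0.30886 = 0.23368 / 0.30886 ≈ 0.7566

PN ≈ 0.757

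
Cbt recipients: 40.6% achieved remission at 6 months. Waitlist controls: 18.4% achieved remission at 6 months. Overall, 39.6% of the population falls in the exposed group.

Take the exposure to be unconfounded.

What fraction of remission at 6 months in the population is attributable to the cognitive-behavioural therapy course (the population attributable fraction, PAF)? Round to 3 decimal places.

p₁ = 0.406, p₀ = 0.184.
Overall risk P(Y=1) = π·p₁ + (1−π)·p₀ = 0.396×0.406 + 0.604×0.184 = 0.27191.
Under exogeneity, PAF = [P(Y=1) − p₀] / P(Y=1).
PAF = (0.27191 − 0.184) / 0.27191 ≈ 0.3233

PAF ≈ 0.323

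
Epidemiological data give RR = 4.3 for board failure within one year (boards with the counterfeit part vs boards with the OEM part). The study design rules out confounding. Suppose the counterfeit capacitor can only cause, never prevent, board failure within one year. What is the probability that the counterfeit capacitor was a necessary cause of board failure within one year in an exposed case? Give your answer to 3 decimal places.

Under exogeneity and monotonicity, PN = (RR − 1) / RR = 1 − 1/RR.
PN = (4.3 − 1) / 4.3 = 3.3 / 4.3 ≈ 0.7674

PN ≈ 0.767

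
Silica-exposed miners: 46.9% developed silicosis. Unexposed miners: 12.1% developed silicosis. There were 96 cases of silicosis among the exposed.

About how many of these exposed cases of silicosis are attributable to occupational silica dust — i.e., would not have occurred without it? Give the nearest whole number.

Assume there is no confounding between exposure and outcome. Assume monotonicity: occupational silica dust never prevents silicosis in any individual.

about 71 cases

p₁ = 0.469, p₀ = 0.121.
PN = (p₁ − p₀)/p₁ = (0.469 − 0.121) / 0.469 ≈ 0.74200.
Attributable cases ≈ PN × (exposed cases) = 0.74200 × 96 ≈ 71.23.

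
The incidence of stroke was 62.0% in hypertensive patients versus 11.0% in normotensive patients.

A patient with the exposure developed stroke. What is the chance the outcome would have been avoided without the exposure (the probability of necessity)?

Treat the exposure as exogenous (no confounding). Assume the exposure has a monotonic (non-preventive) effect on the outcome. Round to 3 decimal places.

PN ≈ 0.823

p₁ = 0.62, p₀ = 0.11.
Under exogeneity and monotonicity, PN = (p₁ − p₀) / p₁.
PN = (0.62 − 0.11) / 0.62 = 0.51 / 0.62 ≈ 0.8226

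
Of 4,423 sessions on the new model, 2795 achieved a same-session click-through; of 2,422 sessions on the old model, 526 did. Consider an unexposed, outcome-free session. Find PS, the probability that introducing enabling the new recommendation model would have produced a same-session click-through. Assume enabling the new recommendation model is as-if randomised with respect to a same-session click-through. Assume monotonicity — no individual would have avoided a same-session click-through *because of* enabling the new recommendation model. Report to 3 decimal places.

p₁ = P(outcome | exposed) = 2795/4423 = 0.63192
p₀ = P(outcome | unexposed) = 526/2422 = 0.21718
Under exogeneity and monotonicity, PS = (p₁ − p₀) / (1 − p₀).
PS = (0.63192 − 0.21718) / (1 − 0.21718) = 0.41475 / 0.78282 ≈ 0.5298

PS ≈ 0.530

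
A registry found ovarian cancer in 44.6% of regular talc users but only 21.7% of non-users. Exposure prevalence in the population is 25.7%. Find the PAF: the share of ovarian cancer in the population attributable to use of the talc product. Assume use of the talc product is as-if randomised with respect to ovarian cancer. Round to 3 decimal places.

PAF ≈ 0.213

p₁ = 0.446, p₀ = 0.217.
Overall risk P(Y=1) = π·p₁ + (1−π)·p₀ = 0.257×0.446 + 0.743×0.217 = 0.27585.
Under exogeneity, PAF = [P(Y=1) − p₀] / P(Y=1).
PAF = (0.27585 − 0.217) / 0.27585 ≈ 0.2133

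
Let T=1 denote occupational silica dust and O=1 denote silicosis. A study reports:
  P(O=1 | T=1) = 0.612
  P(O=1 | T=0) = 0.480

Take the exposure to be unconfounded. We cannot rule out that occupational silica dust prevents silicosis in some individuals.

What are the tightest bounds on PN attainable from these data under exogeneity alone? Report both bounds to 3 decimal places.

Let p₁ = 0.612, p₀ = 0.48.
Under exogeneity alone the bounds on PN are max{0,(p₁−p₀)/p₁} ≤ PN ≤ min{1,(1−p₀)/p₁}.
  lower = (p₁ − p₀)/p₁ = 0.132 / 0.612 ≈ 0.2157
  upper = min{1, (1 − p₀)/p₁} = 0.52 / 0.612 ≈ 0.8497

0.216 ≤ PN ≤ 0.850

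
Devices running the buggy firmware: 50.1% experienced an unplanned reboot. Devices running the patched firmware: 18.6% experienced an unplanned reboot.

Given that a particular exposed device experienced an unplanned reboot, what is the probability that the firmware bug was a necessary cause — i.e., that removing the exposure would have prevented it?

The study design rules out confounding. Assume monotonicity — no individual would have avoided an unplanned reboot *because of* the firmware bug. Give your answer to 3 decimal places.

PN ≈ 0.629

p₁ = 0.501, p₀ = 0.186.
Under exogeneity and monotonicity, PN = (p₁ − p₀) / p₁.
PN = (0.501 − 0.186) / 0.501 = 0.315 / 0.501 ≈ 0.6287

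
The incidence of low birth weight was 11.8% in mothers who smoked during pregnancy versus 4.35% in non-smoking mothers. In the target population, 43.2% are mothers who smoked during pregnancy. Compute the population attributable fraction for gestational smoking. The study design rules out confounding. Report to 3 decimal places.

PAF ≈ 0.425

p₁ = 0.118, p₀ = 0.0435.
Overall risk P(Y=1) = π·p₁ + (1−π)·p₀ = 0.432×0.118 + 0.568×0.0435 = 0.075684.
Under exogeneity, PAF = [P(Y=1) − p₀] / P(Y=1).
PAF = (0.075684 − 0.0435) / 0.075684 ≈ 0.4252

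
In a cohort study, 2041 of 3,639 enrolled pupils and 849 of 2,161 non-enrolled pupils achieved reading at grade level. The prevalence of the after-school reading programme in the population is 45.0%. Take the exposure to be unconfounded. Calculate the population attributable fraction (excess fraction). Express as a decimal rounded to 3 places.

p₁ = P(outcome | exposed) = 2041/3639 = 0.56087
p₀ = P(outcome | unexposed) = 849/2161 = 0.39287
Overall risk P(Y=1) = π·p₁ + (1−π)·p₀ = 0.45×0.56087 + 0.55×0.39287 = 0.46847.
Under exogeneity, PAF = [P(Y=1) − p₀] / P(Y=1).
PAF = (0.46847 − 0.39287) / 0.46847 ≈ 0.1614

PAF ≈ 0.161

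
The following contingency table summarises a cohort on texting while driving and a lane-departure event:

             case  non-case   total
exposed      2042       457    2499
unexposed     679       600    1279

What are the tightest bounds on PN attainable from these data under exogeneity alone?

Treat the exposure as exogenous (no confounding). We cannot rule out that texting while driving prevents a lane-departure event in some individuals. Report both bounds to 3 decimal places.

0.350 ≤ PN ≤ 0.574

p₁ = P(outcome | exposed) = 2042/2499 = 0.81713
p₀ = P(outcome | unexposed) = 679/1279 = 0.53088
Under exogeneity alone the bounds on PN are max{0,(p₁−p₀)/p₁} ≤ PN ≤ min{1,(1−p₀)/p₁}.
  lower = (p₁ − p₀)/p₁ = 0.28624 / 0.81713 ≈ 0.3503
  upper = min{1, (1 − p₀)/p₁} = 0.46912 / 0.81713 ≈ 0.5741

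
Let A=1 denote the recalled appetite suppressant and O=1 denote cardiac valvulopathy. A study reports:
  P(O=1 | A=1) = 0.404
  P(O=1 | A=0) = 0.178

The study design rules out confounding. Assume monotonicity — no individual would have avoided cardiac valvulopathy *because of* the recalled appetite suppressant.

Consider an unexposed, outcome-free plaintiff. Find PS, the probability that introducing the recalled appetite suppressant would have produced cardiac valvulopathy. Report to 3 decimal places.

PS ≈ 0.275

Let p₁ = 0.404, p₀ = 0.178.
Under exogeneity and monotonicity, PS = (p₁ − p₀) / (1 − p₀).
PS = (0.404 − 0.178) / (1 − 0.178) = 0.226 / 0.822 ≈ 0.2749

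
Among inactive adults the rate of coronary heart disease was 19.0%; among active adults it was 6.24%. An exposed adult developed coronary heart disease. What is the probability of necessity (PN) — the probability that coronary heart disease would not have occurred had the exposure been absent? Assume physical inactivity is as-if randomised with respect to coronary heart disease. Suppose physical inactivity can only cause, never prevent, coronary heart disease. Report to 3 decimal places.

PN ≈ 0.672

p₁ = 0.19, p₀ = 0.0624.
Under exogeneity and monotonicity, PN = (p₁ − p₀) / p₁.
PN = (0.19 − 0.0624) / 0.19 = 0.1276 / 0.19 ≈ 0.6716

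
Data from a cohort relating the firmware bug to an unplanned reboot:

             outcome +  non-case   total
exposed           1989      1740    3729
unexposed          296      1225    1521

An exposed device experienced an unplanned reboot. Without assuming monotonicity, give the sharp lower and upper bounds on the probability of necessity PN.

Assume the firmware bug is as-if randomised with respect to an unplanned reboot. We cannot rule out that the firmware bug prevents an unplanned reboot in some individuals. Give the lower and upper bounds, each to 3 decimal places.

0.635 ≤ PN ≤ 1.000

p₁ = P(outcome | exposed) = 1989/3729 = 0.53339
p₀ = P(outcome | unexposed) = 296/1521 = 0.19461
Under exogeneity alone the bounds on PN are max{0,(p₁−p₀)/p₁} ≤ PN ≤ min{1,(1−p₀)/p₁}.
  lower = (p₁ − p₀)/p₁ = 0.33878 / 0.53339 ≈ 0.6351
  upper = min{1, (1 − p₀)/p₁} = 0.80539 / 0.53339 ≈ 1.5100 → capped at 1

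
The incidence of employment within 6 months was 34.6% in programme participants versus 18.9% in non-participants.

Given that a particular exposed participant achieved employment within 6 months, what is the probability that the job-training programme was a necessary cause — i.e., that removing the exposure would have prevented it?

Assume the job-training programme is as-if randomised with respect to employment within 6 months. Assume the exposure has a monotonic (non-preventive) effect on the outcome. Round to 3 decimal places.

p₁ = 0.346, p₀ = 0.189.
Under exogeneity and monotonicity, PN = (p₁ − p₀) / p₁.
PN = (0.346 − 0.189) / 0.346 = 0.157 / 0.346 ≈ 0.4538

PN ≈ 0.454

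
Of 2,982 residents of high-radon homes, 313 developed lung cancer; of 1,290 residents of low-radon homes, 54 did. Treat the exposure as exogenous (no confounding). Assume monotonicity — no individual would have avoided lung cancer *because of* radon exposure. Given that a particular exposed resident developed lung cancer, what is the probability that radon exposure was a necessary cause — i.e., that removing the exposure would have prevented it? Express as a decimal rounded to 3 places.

p₁ = P(outcome | exposed) = 313/2982 = 0.10496
p₀ = P(outcome | unexposed) = 54/1290 = 0.04186
Under exogeneity and monotonicity, PN = (p₁ − p₀) / p₁.
PN = (0.10496 − 0.04186) / 0.10496 = 0.063103 / 0.10496 ≈ 0.6012

PN ≈ 0.601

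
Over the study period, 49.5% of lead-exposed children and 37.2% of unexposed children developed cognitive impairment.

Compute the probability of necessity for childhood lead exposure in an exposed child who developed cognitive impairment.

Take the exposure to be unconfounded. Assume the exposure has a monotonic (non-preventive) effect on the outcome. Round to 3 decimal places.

PN ≈ 0.248

p₁ = 0.495, p₀ = 0.372.
Under exogeneity and monotonicity, PN = (p₁ − p₀) / p₁.
PN = (0.495 − 0.372) / 0.495 = 0.123 / 0.495 ≈ 0.2485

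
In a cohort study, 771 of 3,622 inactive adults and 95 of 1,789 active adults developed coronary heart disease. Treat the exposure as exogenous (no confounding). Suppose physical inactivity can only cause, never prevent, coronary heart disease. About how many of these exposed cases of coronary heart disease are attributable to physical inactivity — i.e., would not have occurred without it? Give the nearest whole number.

about 579 cases

p₁ = P(outcome | exposed) = 771/3622 = 0.21287
p₀ = P(outcome | unexposed) = 95/1789 = 0.053102
PN = (p₁ − p₀)/p₁ = (0.21287 − 0.053102) / 0.21287 ≈ 0.75054.
Attributable cases ≈ PN × (exposed cases) = 0.75054 × 771 ≈ 578.66.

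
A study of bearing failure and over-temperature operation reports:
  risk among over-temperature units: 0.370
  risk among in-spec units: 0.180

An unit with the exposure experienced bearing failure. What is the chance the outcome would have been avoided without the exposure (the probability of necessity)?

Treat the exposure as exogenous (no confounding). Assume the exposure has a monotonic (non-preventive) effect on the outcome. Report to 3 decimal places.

Let p₁ = 0.37, p₀ = 0.18.
Under exogeneity and monotonicity, PN = (p₁ − p₀) / p₁.
PN = (0.37 − 0.18) / 0.37 = 0.19 / 0.37 ≈ 0.5135

PN ≈ 0.514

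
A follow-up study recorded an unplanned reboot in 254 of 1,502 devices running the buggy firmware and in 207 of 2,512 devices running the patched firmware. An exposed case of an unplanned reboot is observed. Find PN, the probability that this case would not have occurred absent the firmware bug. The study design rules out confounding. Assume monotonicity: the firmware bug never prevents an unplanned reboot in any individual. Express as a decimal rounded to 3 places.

p₁ = P(outcome | exposed) = 254/1502 = 0.16911
p₀ = P(outcome | unexposed) = 207/2512 = 0.082404
Under exogeneity and monotonicity, PN = (p₁ − p₀) / p₁.
PN = (0.16911 − 0.082404) / 0.16911 = 0.086703 / 0.16911 ≈ 0.5127

PN ≈ 0.513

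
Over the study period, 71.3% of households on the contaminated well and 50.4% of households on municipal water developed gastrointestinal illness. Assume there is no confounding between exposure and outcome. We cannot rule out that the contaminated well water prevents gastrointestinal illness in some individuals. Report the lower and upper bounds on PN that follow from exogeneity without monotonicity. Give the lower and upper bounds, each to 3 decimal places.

0.293 ≤ PN ≤ 0.696

p₁ = 0.713, p₀ = 0.504.
Under exogeneity alone the bounds on PN are max{0,(p₁−p₀)/p₁} ≤ PN ≤ min{1,(1−p₀)/p₁}.
  lower = (p₁ − p₀)/p₁ = 0.209 / 0.713 ≈ 0.2931
  upper = min{1, (1 − p₀)/p₁} = 0.496 / 0.713 ≈ 0.6957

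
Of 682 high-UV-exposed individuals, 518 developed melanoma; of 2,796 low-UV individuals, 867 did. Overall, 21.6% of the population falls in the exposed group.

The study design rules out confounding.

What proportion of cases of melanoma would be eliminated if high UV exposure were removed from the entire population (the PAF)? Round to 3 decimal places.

PAF ≈ 0.238

p₁ = P(outcome | exposed) = 518/682 = 0.75953
p₀ = P(outcome | unexposed) = 867/2796 = 0.31009
Overall risk P(Y=1) = π·p₁ + (1−π)·p₀ = 0.216×0.75953 + 0.784×0.31009 = 0.40717.
Under exogeneity, PAF = [P(Y=1) − p₀] / P(Y=1).
PAF = (0.40717 − 0.31009) / 0.40717 ≈ 0.2384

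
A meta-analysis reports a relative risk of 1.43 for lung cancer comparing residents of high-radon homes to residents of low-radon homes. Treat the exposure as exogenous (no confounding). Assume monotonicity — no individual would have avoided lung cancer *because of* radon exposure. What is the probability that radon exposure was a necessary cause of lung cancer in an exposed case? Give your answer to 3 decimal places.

Under exogeneity and monotonicity, PN = (RR − 1) / RR = 1 − 1/RR.
PN = (1.43 − 1) / 1.43 = 0.43 / 1.43 ≈ 0.3007

PN ≈ 0.301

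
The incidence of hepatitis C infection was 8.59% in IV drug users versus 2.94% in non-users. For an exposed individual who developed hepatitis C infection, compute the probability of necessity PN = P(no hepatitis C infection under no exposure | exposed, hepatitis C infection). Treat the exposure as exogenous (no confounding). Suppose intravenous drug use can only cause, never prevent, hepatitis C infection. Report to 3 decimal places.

PN ≈ 0.658

p₁ = 0.0859, p₀ = 0.0294.
Under exogeneity and monotonicity, PN = (p₁ − p₀) / p₁.
PN = (0.0859 − 0.0294) / 0.0859 = 0.0565 / 0.0859 ≈ 0.6577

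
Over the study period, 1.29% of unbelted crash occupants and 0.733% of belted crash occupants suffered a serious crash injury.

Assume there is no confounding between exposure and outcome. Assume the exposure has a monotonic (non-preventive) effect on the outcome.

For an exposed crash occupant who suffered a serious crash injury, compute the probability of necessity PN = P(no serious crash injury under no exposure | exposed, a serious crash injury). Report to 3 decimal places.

p₁ = 0.0129, p₀ = 0.00733.
Under exogeneity and monotonicity, PN = (p₁ − p₀) / p₁.
PN = (0.0129 − 0.00733) / 0.0129 = 0.00557 / 0.0129 ≈ 0.4318

PN ≈ 0.432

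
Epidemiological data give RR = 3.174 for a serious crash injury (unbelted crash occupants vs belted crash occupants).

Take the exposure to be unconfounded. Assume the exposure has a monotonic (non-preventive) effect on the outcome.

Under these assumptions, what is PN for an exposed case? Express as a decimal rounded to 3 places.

Under exogeneity and monotonicity, PN = (RR − 1) / RR = 1 − 1/RR.
PN = (3.174 − 1) / 3.174 = 2.174 / 3.174 ≈ 0.6849

PN ≈ 0.685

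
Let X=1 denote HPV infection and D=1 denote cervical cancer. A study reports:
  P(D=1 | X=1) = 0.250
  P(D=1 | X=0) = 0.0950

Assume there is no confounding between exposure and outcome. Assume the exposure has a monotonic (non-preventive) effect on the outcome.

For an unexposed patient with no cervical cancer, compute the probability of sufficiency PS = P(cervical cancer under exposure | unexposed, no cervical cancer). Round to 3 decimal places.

Let p₁ = 0.25, p₀ = 0.095.
Under exogeneity and monotonicity, PS = (p₁ − p₀) / (1 − p₀).
PS = (0.25 − 0.095) / (1 − 0.095) = 0.155 / 0.905 ≈ 0.1713

PS ≈ 0.171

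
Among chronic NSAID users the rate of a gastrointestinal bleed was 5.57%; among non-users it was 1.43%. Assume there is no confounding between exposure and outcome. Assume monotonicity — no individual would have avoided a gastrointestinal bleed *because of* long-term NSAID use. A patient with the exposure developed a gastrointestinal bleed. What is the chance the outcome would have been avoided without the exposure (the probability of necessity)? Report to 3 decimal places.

PN ≈ 0.743

p₁ = 0.0557, p₀ = 0.0143.
Under exogeneity and monotonicity, PN = (p₁ − p₀) / p₁.
PN = (0.0557 − 0.0143) / 0.0557 = 0.0414 / 0.0557 ≈ 0.7433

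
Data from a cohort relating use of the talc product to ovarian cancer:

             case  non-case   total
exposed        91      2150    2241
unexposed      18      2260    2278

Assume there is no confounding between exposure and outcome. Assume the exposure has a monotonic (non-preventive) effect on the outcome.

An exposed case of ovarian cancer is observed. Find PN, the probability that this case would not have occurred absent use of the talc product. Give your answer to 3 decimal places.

PN ≈ 0.805

p₁ = P(outcome | exposed) = 91/2241 = 0.040607
p₀ = P(outcome | unexposed) = 18/2278 = 0.0079017
Under exogeneity and monotonicity, PN = (p₁ − p₀) / p₁.
PN = (0.040607 − 0.0079017) / 0.040607 = 0.032705 / 0.040607 ≈ 0.8054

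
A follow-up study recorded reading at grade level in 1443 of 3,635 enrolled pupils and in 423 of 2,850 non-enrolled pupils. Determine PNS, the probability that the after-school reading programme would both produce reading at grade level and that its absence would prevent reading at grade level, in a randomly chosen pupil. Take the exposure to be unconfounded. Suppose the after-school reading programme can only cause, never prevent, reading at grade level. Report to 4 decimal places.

p₁ = P(outcome | exposed) = 1443/3635 = 0.39697
p₀ = P(outcome | unexposed) = 423/2850 = 0.14842
Under exogeneity and monotonicity, PNS = p₁ − p₀.
PNS = 0.39697 − 0.14842 = 0.24855

PNS ≈ 0.2486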